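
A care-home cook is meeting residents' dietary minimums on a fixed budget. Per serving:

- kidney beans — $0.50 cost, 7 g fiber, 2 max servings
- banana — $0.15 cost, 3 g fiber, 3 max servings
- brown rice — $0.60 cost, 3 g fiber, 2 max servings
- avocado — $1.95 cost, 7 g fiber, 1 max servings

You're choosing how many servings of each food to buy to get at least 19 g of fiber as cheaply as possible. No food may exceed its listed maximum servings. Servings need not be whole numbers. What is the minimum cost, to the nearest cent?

$1.16

Cost per g of fiber: banana $0.0500, kidney beans $0.0714, brown rice $0.2000, avocado $0.2786.
Take 3 servings of banana: +9.0 g fiber for $0.45 (total $0.45, still need 10.0 g).
Take 1.429 servings of kidney beans: +10.0 g fiber for $0.71 (total $1.16, still need 0.0 g).
Filling from the cheapest source first is optimal under one linear minimum: $1.16.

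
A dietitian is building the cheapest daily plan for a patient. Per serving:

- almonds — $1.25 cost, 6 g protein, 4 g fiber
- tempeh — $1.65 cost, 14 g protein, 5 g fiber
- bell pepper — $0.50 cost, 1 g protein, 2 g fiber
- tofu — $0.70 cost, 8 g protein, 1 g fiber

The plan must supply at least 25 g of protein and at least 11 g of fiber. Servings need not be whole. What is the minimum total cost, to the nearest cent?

$3.43

almonds only: max(25/6, 11/4) = 4.167 servings → $5.21.
tempeh only: max(25/14, 11/5) = 2.2 servings → $3.63.
bell pepper only: max(25/1, 11/2) = 25 servings → $12.50.
tofu only: max(25/8, 11/1) = 11 servings → $7.70.
almonds + tempeh with both tight: 1.115 servings and 1.308 servings → $3.55.
almonds + bell pepper: the both-tight solution has a negative serving — not a feasible corner.
almonds + tofu with both tight: 2.423 servings and 1.308 servings → $3.94.
tempeh + bell pepper with both tight: 1.696 servings and 1.261 servings → $3.43.
tempeh + tofu: the both-tight solution has a negative serving — not a feasible corner.
bell pepper + tofu with both tight: 4.2 servings and 2.6 servings → $3.92.
So the least-cost plan costs $3.43.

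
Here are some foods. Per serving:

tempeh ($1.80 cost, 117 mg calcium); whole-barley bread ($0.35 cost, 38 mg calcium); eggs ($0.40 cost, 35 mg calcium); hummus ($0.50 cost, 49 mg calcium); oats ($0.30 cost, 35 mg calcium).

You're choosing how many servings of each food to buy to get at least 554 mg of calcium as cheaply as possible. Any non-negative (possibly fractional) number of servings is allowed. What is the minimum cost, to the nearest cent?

$4.75

Cost per mg of calcium: oats $0.0086, whole-barley bread $0.0092, hummus $0.0102, eggs $0.0114, tempeh $0.0154.
With no serving limits, use only oats: 554 mg / 35 mg = 15.83 servings × $0.30 = $4.75.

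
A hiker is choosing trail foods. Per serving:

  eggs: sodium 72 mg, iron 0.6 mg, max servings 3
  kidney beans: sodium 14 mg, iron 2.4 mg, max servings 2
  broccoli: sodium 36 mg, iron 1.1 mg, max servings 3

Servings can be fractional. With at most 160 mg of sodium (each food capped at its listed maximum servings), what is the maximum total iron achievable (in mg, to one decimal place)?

8.3 mg

Iron per mg sodium: kidney beans 0.1714, broccoli 0.03056, eggs 0.008333.
Take 2 servings of kidney beans: uses 28 mg sodium, +4.8 mg iron (running total 4.8 mg).
Take 3 servings of broccoli: uses 108 mg sodium, +3.3 mg iron (running total 8.1 mg).
Take 0.3333 servings of eggs: uses 24 mg sodium, +0.2 mg iron (running total 8.3 mg).
Filling greedily by iron-per-mg sodium is optimal for one linear limit, giving 8.3 mg.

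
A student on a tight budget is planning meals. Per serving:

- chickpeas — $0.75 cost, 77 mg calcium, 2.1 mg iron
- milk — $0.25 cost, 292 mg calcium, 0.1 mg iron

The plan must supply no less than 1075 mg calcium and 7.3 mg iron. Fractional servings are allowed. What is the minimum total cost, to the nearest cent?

$3.21

Two binding constraints pin down two serving amounts, so the optimal mix uses at most two foods. The candidates are each food alone (scaled to the tighter of calcium/iron) and each pair with both constraints tight.
chickpeas only: max(1075/77, 7.3/2.1) = 13.96 servings → $10.47.
milk only: max(1075/292, 7.3/0.1) = 73 servings → $18.25.
chickpeas + milk with both tight: 3.343 servings and 2.8 servings → $3.21.
Cheapest feasible corner: $3.21.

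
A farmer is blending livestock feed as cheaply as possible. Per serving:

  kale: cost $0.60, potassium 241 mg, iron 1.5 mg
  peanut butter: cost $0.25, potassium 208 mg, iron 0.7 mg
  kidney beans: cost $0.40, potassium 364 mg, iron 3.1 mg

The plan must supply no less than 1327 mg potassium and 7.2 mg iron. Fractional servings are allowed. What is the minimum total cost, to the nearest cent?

The cheapest plan sits at a corner of the feasible region — with two constraints it uses at most two foods.
kale only: max(1327/241, 7.2/1.5) = 5.506 servings → $3.30.
peanut butter only: max(1327/208, 7.2/0.7) = 10.29 servings → $2.57.
kidney beans only: max(1327/364, 7.2/3.1) = 3.646 servings → $1.46.
kale + peanut butter with both tight: 3.969 servings and 1.782 servings → $2.83.
kale + kidney beans: the both-tight solution has a negative serving — not a feasible corner.
peanut butter + kidney beans with both tight: 3.828 servings and 1.458 servings → $1.54.
The minimum over all feasible corners is $1.46.

$1.46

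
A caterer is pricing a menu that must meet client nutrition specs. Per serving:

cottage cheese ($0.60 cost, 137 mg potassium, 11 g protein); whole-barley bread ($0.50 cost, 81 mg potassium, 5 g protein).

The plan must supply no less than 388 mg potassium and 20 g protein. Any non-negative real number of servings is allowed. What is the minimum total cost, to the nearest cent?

Two binding constraints pin down two serving amounts, so the optimal mix uses at most two foods. The candidates are each food alone (scaled to the tighter of potassium/protein) and each pair with both constraints tight.
cottage cheese only: max(388/137, 20/11) = 2.832 servings → $1.70.
whole-barley bread only: max(388/81, 20/5) = 4.79 servings → $2.40.
cottage cheese + whole-barley bread: the both-tight solution has a negative serving — not a feasible corner.
Cheapest feasible corner: $1.70.

$1.70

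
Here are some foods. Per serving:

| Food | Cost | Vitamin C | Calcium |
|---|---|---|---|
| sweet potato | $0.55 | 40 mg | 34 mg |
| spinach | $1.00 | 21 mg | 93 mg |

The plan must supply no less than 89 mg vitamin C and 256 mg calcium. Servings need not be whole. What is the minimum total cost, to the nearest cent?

$2.93

With two linear requirements the optimum uses one or two foods; enumerate the corners.
sweet potato only: max(89/40, 256/34) = 7.529 servings → $4.14.
spinach only: max(89/21, 256/93) = 4.238 servings → $4.24.
sweet potato + spinach with both tight: 0.9651 servings and 2.4 servings → $2.93.
So the least-cost plan costs $2.93.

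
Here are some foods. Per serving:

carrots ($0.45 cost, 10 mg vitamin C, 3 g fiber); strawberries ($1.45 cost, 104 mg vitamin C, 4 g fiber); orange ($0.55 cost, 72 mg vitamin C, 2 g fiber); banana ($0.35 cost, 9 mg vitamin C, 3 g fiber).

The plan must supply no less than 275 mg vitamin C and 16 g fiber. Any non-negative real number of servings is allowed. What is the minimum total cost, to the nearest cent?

$2.96

For a min-cost LP with two ≥-constraints, a basic feasible solution has at most two positive variables.
carrots only: max(275/10, 16/3) = 27.5 servings → $12.38.
strawberries only: max(275/104, 16/4) = 4 servings → $5.80.
orange only: max(275/72, 16/2) = 8 servings → $4.40.
banana only: max(275/9, 16/3) = 30.56 servings → $10.69.
carrots + strawberries with both tight: 2.074 servings and 2.445 servings → $4.48.
carrots + orange with both tight: 3.071 servings and 3.393 servings → $3.25.
carrots + banana: the both-tight solution has a negative serving — not a feasible corner.
strawberries + orange: the both-tight solution has a negative serving — not a feasible corner.
strawberries + banana with both tight: 2.467 servings and 2.043 servings → $4.29.
orange + banana with both tight: 3.439 servings and 3.04 servings → $2.96.
Cheapest feasible corner: $2.96.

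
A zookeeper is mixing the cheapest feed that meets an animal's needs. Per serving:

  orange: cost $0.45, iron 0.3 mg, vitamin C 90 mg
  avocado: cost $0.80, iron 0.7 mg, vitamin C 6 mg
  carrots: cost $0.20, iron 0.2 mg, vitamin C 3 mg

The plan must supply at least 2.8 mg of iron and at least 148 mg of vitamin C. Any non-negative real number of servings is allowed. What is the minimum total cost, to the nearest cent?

At the optimum either one food covers both requirements or two foods hit both targets exactly; no other combination can be cheaper.
orange only: max(2.8/0.3, 148/90) = 9.333 servings → $4.20.
avocado only: max(2.8/0.7, 148/6) = 24.67 servings → $19.73.
carrots only: max(2.8/0.2, 148/3) = 49.33 servings → $9.87.
orange + avocado with both tight: 1.418 servings and 3.392 servings → $3.35.
orange + carrots with both tight: 1.24 servings and 12.14 servings → $2.99.
avocado + carrots: the both-tight solution has a negative serving — not a feasible corner.
Cheapest feasible corner: $2.99.

$2.99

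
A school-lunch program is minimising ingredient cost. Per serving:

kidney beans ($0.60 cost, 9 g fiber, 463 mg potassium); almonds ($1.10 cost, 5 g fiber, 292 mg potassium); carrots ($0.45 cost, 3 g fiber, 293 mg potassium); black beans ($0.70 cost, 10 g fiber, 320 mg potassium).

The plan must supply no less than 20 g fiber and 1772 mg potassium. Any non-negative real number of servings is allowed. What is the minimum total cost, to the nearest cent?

$2.30

Two binding constraints pin down two serving amounts, so the optimal mix uses at most two foods. The candidates are each food alone (scaled to the tighter of fiber/potassium) and each pair with both constraints tight.
kidney beans only: max(20/9, 1772/463) = 3.827 servings → $2.30.
almonds only: max(20/5, 1772/292) = 6.068 servings → $6.68.
carrots only: max(20/3, 1772/293) = 6.667 servings → $3.00.
black beans only: max(20/10, 1772/320) = 5.537 servings → $3.88.
kidney beans + almonds: intersection lies outside the first quadrant.
kidney beans + carrots with both tight: 0.4359 servings and 5.359 servings → $2.67.
kidney beans + black beans: the both-tight solution has a negative serving — not a feasible corner.
almonds + carrots with both tight: 0.9236 servings and 5.127 servings → $3.32.
almonds + black beans with both targets exact would need a negative amount; discard.
carrots + black beans with both tight: 5.746 servings and 0.2761 servings → $2.78.
Cheapest feasible corner: $2.30.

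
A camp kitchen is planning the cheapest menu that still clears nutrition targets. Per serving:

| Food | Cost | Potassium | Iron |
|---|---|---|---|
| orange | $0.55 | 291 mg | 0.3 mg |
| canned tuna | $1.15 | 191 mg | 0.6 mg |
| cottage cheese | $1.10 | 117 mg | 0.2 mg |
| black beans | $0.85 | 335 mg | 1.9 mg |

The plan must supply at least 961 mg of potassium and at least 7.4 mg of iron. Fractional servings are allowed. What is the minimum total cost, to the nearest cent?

$3.31

Compare the cost at each extreme point of the feasible region.
orange only: max(961/291, 7.4/0.3) = 24.67 servings → $13.57.
canned tuna only: max(961/191, 7.4/0.6) = 12.33 servings → $14.18.
cottage cheese only: max(961/117, 7.4/0.2) = 37 servings → $40.70.
black beans only: max(961/335, 7.4/1.9) = 3.895 servings → $3.31.
orange + canned tuna: the both-tight solution has a negative serving — not a feasible corner.
orange + cottage cheese: the both-tight solution has a negative serving — not a feasible corner.
orange + black beans with both targets exact would need a negative amount; discard.
canned tuna + cottage cheese: intersection lies outside the first quadrant.
canned tuna + black beans: intersection lies outside the first quadrant.
cottage cheese + black beans: the both-tight solution has a negative serving — not a feasible corner.
So the least-cost plan costs $3.31.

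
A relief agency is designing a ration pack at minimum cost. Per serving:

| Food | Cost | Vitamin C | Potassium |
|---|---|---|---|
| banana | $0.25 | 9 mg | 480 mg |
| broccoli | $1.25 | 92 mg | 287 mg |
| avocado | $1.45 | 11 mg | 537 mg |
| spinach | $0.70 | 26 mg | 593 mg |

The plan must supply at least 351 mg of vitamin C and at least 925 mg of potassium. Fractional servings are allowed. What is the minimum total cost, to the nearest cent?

$4.77

banana only: max(351/9, 925/480) = 39 servings → $9.75.
broccoli only: max(351/92, 925/287) = 3.815 servings → $4.77.
avocado only: max(351/11, 925/537) = 31.91 servings → $46.27.
spinach only: max(351/26, 925/593) = 13.5 servings → $9.45.
banana + broccoli: the both-tight solution has a negative serving — not a feasible corner.
banana + avocado: intersection lies outside the first quadrant.
banana + spinach with both targets exact would need a negative amount; discard.
broccoli + avocado: intersection lies outside the first quadrant.
broccoli + spinach: the both-tight solution has a negative serving — not a feasible corner.
avocado + spinach: the both-tight solution has a negative serving — not a feasible corner.
So the least-cost plan costs $4.77.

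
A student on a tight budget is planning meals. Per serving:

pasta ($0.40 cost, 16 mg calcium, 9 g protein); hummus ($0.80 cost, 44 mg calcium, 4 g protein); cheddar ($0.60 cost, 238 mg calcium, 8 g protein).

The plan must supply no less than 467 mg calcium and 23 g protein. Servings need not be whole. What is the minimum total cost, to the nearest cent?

$1.49

pasta only: max(467/16, 23/9) = 29.19 servings → $11.68.
hummus only: max(467/44, 23/4) = 10.61 servings → $8.49.
cheddar only: max(467/238, 23/8) = 2.875 servings → $1.73.
pasta + hummus: the both-tight solution has a negative serving — not a feasible corner.
pasta + cheddar with both tight: 0.863 servings and 1.904 servings → $1.49.
hummus + cheddar with both tight: 2.897 servings and 1.427 servings → $3.17.
The minimum over all feasible corners is $1.49.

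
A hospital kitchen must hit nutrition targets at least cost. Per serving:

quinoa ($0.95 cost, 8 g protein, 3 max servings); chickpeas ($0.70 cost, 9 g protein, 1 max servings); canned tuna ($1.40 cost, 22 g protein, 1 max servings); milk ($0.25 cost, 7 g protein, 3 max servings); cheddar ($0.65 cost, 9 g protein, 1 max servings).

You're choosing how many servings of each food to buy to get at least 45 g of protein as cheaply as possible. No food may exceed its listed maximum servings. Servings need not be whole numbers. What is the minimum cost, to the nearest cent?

Cost per g of protein: milk $0.0357, canned tuna $0.0636, cheddar $0.0722, chickpeas $0.0778, quinoa $0.1187.
Take 3 servings of milk: +21.0 g protein for $0.75 (total $0.75, still need 24.0 g).
Take 1 serving of canned tuna: +22.0 g protein for $1.40 (total $2.15, still need 2.0 g).
Take 0.2222 servings of cheddar: +2.0 g protein for $0.14 (total $2.29, still need 0.0 g).
Filling from the cheapest source first is optimal under one linear minimum: $2.29.

$2.29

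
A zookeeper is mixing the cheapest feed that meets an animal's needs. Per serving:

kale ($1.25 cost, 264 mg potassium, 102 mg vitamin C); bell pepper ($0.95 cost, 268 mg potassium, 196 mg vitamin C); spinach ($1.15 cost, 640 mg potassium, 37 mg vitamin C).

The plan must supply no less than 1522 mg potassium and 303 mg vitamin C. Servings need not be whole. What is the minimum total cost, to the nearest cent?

$3.29

A basic optimal solution has at most two foods positive. Try each food alone and each pair with both targets met exactly.
kale only: max(1522/264, 303/102) = 5.765 servings → $7.21.
bell pepper only: max(1522/268, 303/196) = 5.679 servings → $5.40.
spinach only: max(1522/640, 303/37) = 8.189 servings → $9.42.
kale + bell pepper: intersection lies outside the first quadrant.
kale + spinach with both tight: 2.479 servings and 1.356 servings → $4.66.
bell pepper + spinach with both tight: 1.191 servings and 1.879 servings → $3.29.
So the least-cost plan costs $3.29.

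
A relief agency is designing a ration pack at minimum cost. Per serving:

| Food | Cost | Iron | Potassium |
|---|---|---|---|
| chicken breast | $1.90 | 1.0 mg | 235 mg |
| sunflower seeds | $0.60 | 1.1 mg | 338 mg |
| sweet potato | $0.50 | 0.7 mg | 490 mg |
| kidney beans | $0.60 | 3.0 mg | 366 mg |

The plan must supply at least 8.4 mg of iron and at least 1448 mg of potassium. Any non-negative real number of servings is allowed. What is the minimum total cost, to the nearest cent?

$2.06

chicken breast only: max(8.4/1.0, 1448/235) = 8.4 servings → $15.96.
sunflower seeds only: max(8.4/1.1, 1448/338) = 7.636 servings → $4.58.
sweet potato only: max(8.4/0.7, 1448/490) = 12 servings → $6.00.
kidney beans only: max(8.4/3.0, 1448/366) = 3.956 servings → $2.37.
chicken breast + sunflower seeds: intersection lies outside the first quadrant.
chicken breast + sweet potato: the both-tight solution has a negative serving — not a feasible corner.
chicken breast + kidney beans with both tight: 3.745 servings and 1.552 servings → $8.05.
sunflower seeds + sweet potato: intersection lies outside the first quadrant.
sunflower seeds + kidney beans with both tight: 2.077 servings and 2.039 servings → $2.47.
sweet potato + kidney beans with both tight: 1.046 servings and 2.556 servings → $2.06.
Cheapest feasible corner: $2.06.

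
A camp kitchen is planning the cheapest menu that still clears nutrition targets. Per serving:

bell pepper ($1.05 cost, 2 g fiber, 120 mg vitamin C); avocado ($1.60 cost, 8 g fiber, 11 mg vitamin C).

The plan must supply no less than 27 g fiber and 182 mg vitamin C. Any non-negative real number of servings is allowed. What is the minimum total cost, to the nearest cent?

$6.20

A basic optimal solution has at most two foods positive. Try each food alone and each pair with both targets met exactly.
bell pepper only: max(27/2, 182/120) = 13.5 servings → $14.18.
avocado only: max(27/8, 182/11) = 16.55 servings → $26.47.
bell pepper + avocado with both tight: 1.236 servings and 3.066 servings → $6.20.
So the least-cost plan costs $6.20.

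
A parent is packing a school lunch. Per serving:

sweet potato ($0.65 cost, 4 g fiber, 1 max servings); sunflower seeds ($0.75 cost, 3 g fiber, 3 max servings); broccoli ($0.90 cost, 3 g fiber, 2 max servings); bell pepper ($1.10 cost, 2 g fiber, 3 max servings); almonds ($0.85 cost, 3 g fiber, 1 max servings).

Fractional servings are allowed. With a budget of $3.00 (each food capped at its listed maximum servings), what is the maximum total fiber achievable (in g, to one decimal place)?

13.4 g

Fiber per dollar: sweet potato 6.154, sunflower seeds 4, almonds 3.529, broccoli 3.333, bell pepper 1.818.
Take 1 serving of sweet potato: spends $0.65, +4.0 g fiber (running total 4.0 g).
Take 3 servings of sunflower seeds: spends $2.25, +9.0 g fiber (running total 13.0 g).
Take 0.1176 servings of almonds: spends $0.10, +0.4 g fiber (running total 13.4 g).
Greedy by best ratio exhausts the cost allowance optimally: 13.4 g.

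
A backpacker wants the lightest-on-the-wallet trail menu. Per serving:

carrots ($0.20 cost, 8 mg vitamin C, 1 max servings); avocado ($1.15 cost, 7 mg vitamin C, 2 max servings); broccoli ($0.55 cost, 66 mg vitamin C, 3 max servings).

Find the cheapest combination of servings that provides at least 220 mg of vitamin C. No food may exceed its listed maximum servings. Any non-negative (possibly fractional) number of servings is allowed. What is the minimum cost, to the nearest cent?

Cost per mg of vitamin C: broccoli $0.0083, carrots $0.0250, avocado $0.1643.
Take 3 servings of broccoli: +198.0 mg vitamin C for $1.65 (total $1.65, still need 22.0 mg).
Take 1 serving of carrots: +8.0 mg vitamin C for $0.20 (total $1.85, still need 14.0 mg).
Take 2 servings of avocado: +14.0 mg vitamin C for $2.30 (total $4.15, still need 0.0 mg).
Greedy by cheapest-per-mg is optimal for a single linear constraint, so the minimum cost is $4.15.

$4.15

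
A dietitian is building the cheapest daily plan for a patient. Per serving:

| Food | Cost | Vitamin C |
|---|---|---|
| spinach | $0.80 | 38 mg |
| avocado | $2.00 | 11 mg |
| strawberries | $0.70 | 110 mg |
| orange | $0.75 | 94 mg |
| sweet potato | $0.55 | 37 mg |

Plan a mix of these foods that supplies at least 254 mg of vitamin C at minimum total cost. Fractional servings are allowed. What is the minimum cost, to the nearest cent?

Cost per mg of vitamin C: strawberries $0.0064, orange $0.0080, sweet potato $0.0149, spinach $0.0211, avocado $0.1818.
With no serving limits, use only strawberries: 254 mg / 110 mg = 2.309 servings × $0.70 = $1.62.

$1.62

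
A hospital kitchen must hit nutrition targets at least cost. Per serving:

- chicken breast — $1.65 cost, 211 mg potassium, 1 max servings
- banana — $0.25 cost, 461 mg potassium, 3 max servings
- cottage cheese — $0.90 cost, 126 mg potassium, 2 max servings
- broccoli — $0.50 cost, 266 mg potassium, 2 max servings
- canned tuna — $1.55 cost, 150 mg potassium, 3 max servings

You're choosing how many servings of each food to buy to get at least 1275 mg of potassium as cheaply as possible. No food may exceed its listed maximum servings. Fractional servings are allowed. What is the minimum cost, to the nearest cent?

Cost per mg of potassium: banana $0.0005, broccoli $0.0019, cottage cheese $0.0071, chicken breast $0.0078, canned tuna $0.0103.
Take 2.766 servings of banana: +1275.0 mg potassium for $0.69 (total $0.69, still need 0.0 mg).
Filling from the cheapest source first is optimal under one linear minimum: $0.69.

$0.69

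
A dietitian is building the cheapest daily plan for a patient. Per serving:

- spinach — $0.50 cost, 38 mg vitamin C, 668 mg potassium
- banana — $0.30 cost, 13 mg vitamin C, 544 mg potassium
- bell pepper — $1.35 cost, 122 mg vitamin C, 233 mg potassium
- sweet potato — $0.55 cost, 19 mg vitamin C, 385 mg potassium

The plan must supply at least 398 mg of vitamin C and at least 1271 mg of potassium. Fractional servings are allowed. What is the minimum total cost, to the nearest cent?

$4.47

The cheapest plan sits at a corner of the feasible region — with two constraints it uses at most two foods.
spinach only: max(398/38, 1271/668) = 10.47 servings → $5.24.
banana only: max(398/13, 1271/544) = 30.62 servings → $9.18.
bell pepper only: max(398/122, 1271/233) = 5.455 servings → $7.36.
sweet potato only: max(398/19, 1271/385) = 20.95 servings → $11.52.
spinach + banana: intersection lies outside the first quadrant.
spinach + bell pepper with both tight: 0.858 servings and 2.995 servings → $4.47.
spinach + sweet potato with both targets exact would need a negative amount; discard.
banana + bell pepper with both tight: 0.984 servings and 3.157 servings → $4.56.
banana + sweet potato with both targets exact would need a negative amount; discard.
bell pepper + sweet potato with both tight: 3.034 servings and 1.465 servings → $4.90.
Cheapest feasible corner: $4.47.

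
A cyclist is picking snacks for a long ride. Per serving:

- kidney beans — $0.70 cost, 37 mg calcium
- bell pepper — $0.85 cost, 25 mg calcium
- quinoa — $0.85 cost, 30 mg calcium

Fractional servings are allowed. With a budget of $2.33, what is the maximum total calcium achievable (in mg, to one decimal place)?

Calcium per dollar: kidney beans 52.86, quinoa 35.29, bell pepper 29.41.
With no serving limits, spend the whole cost allowance on kidney beans: $2.33 / $0.70 × 37 mg = 123.2 mg.

123.2 mg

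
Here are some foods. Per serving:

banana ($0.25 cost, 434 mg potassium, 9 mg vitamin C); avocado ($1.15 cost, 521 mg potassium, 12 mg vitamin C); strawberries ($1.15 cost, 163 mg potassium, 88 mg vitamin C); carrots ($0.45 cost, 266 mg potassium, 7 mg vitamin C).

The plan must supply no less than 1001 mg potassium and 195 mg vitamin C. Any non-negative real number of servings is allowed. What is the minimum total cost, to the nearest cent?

banana only: max(1001/434, 195/9) = 21.67 servings → $5.42.
avocado only: max(1001/521, 195/12) = 16.25 servings → $18.69.
strawberries only: max(1001/163, 195/88) = 6.141 servings → $7.06.
carrots only: max(1001/266, 195/7) = 27.86 servings → $12.54.
banana + avocado with both targets exact would need a negative amount; discard.
banana + strawberries with both tight: 1.533 servings and 2.059 servings → $2.75.
banana + carrots: intersection lies outside the first quadrant.
avocado + strawberries with both tight: 1.283 servings and 2.041 servings → $3.82.
avocado + carrots: intersection lies outside the first quadrant.
strawberries + carrots with both tight: 2.015 servings and 2.529 servings → $3.45.
The minimum over all feasible corners is $2.75.

$2.75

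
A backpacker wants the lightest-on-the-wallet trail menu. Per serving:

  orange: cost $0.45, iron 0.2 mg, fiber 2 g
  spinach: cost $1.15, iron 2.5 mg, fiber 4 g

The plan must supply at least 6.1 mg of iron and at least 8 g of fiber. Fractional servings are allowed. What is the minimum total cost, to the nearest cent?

For a min-cost LP with two ≥-constraints, a basic feasible solution has at most two positive variables.
orange only: max(6.1/0.2, 8/2) = 30.5 servings → $13.72.
spinach only: max(6.1/2.5, 8/4) = 2.44 servings → $2.81.
orange + spinach: the both-tight solution has a negative serving — not a feasible corner.
Cheapest feasible corner: $2.81.

$2.81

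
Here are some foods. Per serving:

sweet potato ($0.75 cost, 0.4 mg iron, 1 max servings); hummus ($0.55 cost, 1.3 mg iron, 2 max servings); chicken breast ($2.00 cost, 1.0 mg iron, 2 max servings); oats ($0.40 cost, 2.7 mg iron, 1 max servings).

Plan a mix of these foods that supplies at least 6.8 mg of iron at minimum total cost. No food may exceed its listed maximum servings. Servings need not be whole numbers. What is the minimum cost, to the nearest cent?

Cost per mg of iron: oats $0.1481, hummus $0.4231, sweet potato $1.8750, chicken breast $2.0000.
Take 1 serving of oats: +2.7 mg iron for $0.40 (total $0.40, still need 4.1 mg).
Take 2 servings of hummus: +2.6 mg iron for $1.10 (total $1.50, still need 1.5 mg).
Take 1 serving of sweet potato: +0.4 mg iron for $0.75 (total $2.25, still need 1.1 mg).
Take 1.1 servings of chicken breast: +1.1 mg iron for $2.20 (total $4.45, still need 0.0 mg).
Greedy by cheapest-per-mg is optimal for a single linear constraint, so the minimum cost is $4.45.

$4.45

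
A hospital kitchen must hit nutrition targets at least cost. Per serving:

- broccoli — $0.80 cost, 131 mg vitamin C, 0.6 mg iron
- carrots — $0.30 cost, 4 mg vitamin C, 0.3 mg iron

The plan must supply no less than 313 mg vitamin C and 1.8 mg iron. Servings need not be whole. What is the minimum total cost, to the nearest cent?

For a min-cost LP with two ≥-constraints, a basic feasible solution has at most two positive variables.
broccoli only: max(313/131, 1.8/0.6) = 3 servings → $2.40.
carrots only: max(313/4, 1.8/0.3) = 78.25 servings → $23.48.
broccoli + carrots with both tight: 2.35 servings and 1.301 servings → $2.27.
The minimum over all feasible corners is $2.27.

$2.27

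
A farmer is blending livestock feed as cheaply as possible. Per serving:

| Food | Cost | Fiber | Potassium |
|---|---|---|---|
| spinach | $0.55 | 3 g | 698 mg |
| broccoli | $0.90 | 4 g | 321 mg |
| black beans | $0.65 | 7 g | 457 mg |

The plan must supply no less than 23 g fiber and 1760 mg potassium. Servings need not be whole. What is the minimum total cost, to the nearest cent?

Compare the cost at each extreme point of the feasible region.
spinach only: max(23/3, 1760/698) = 7.667 servings → $4.22.
broccoli only: max(23/4, 1760/321) = 5.75 servings → $5.17.
black beans only: max(23/7, 1760/457) = 3.851 servings → $2.50.
spinach + broccoli: the both-tight solution has a negative serving — not a feasible corner.
spinach + black beans with both tight: 0.5147 servings and 3.065 servings → $2.28.
broccoli + black beans with both tight: 4.317 servings and 0.8186 servings → $4.42.
The minimum over all feasible corners is $2.28.

$2.28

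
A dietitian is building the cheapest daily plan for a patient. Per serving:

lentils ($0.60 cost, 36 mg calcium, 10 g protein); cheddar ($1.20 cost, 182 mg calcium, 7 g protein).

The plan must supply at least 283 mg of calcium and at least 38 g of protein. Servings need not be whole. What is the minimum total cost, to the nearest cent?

$3.01

An LP optimum is at a vertex; with two nutrient constraints at most two foods are used. Check each candidate.
lentils only: max(283/36, 38/10) = 7.861 servings → $4.72.
cheddar only: max(283/182, 38/7) = 5.429 servings → $6.51.
lentils + cheddar with both tight: 3.147 servings and 0.9324 servings → $3.01.
The minimum over all feasible corners is $3.01.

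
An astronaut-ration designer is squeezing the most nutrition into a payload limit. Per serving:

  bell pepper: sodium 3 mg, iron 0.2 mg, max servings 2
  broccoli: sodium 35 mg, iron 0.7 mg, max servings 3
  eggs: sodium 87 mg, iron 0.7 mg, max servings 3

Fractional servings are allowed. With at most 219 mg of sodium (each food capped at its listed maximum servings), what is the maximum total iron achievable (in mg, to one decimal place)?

Iron per mg sodium: bell pepper 0.06667, broccoli 0.02, eggs 0.008046.
Take 2 servings of bell pepper: uses 6 mg sodium, +0.4 mg iron (running total 0.4 mg).
Take 3 servings of broccoli: uses 105 mg sodium, +2.1 mg iron (running total 2.5 mg).
Take 1.241 servings of eggs: uses 108 mg sodium, +0.9 mg iron (running total 3.4 mg).
Greedy by best ratio exhausts the sodium allowance optimally: 3.4 mg.

3.4 mg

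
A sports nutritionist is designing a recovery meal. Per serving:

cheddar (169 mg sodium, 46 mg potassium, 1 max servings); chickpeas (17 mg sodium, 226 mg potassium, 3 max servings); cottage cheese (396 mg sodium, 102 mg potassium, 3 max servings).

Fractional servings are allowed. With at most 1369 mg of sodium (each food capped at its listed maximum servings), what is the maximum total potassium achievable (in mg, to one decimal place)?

Potassium per mg sodium: chickpeas 13.29, cheddar 0.2722, cottage cheese 0.2576.
Take 3 servings of chickpeas: uses 51 mg sodium, +678.0 mg potassium (running total 678.0 mg).
Take 1 serving of cheddar: uses 169 mg sodium, +46.0 mg potassium (running total 724.0 mg).
Take 2.902 servings of cottage cheese: uses 1149 mg sodium, +296.0 mg potassium (running total 1020.0 mg).
Filling greedily by potassium-per-mg sodium is optimal for one linear limit, giving 1020.0 mg.

1020.0 mg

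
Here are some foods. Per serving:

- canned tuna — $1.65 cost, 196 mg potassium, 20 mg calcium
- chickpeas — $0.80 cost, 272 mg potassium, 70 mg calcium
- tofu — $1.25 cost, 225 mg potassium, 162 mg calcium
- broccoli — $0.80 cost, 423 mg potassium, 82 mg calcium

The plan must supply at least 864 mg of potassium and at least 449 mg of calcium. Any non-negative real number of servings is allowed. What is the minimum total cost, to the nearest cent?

$3.59

Compare the cost at each extreme point of the feasible region.
canned tuna only: max(864/196, 449/20) = 22.45 servings → $37.04.
chickpeas only: max(864/272, 449/70) = 6.414 servings → $5.13.
tofu only: max(864/225, 449/162) = 3.84 servings → $4.80.
broccoli only: max(864/423, 449/82) = 5.476 servings → $4.38.
canned tuna + chickpeas with both targets exact would need a negative amount; discard.
canned tuna + tofu with both tight: 1.429 servings and 2.595 servings → $5.60.
canned tuna + broccoli with both targets exact would need a negative amount; discard.
chickpeas + tofu with both tight: 1.375 servings and 2.177 servings → $3.82.
chickpeas + broccoli: the both-tight solution has a negative serving — not a feasible corner.
tofu + broccoli with both tight: 2.378 servings and 0.7777 servings → $3.59.
So the least-cost plan costs $3.59.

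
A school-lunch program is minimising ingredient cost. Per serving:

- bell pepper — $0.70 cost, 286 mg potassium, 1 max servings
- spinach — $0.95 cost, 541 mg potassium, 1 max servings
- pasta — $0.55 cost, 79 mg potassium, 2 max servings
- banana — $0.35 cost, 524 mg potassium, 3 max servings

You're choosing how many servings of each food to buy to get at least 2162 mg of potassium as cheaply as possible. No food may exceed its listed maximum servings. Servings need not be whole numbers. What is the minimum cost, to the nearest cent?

Cost per mg of potassium: banana $0.0007, spinach $0.0018, bell pepper $0.0024, pasta $0.0070.
Take 3 servings of banana: +1572.0 mg potassium for $1.05 (total $1.05, still need 590.0 mg).
Take 1 serving of spinach: +541.0 mg potassium for $0.95 (total $2.00, still need 49.0 mg).
Take 0.1713 servings of bell pepper: +49.0 mg potassium for $0.12 (total $2.12, still need 0.0 mg).
Filling from the cheapest source first is optimal under one linear minimum: $2.12.

$2.12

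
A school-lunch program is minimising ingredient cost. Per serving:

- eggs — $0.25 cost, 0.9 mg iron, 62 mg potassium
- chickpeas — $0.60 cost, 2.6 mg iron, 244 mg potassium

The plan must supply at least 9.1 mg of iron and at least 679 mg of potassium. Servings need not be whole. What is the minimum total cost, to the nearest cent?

$2.10

Compare the cost at each extreme point of the feasible region.
eggs only: max(9.1/0.9, 679/62) = 10.95 servings → $2.74.
chickpeas only: max(9.1/2.6, 679/244) = 3.5 servings → $2.10.
eggs + chickpeas with both tight: 7.791 servings and 0.8031 servings → $2.43.
The minimum over all feasible corners is $2.10.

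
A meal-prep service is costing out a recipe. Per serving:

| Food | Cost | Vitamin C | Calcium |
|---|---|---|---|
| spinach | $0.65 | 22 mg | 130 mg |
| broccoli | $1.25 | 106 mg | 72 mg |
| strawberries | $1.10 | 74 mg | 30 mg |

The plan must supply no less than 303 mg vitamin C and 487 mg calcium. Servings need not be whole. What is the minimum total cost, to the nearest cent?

spinach only: max(303/22, 487/130) = 13.77 servings → $8.95.
broccoli only: max(303/106, 487/72) = 6.764 servings → $8.45.
strawberries only: max(303/74, 487/30) = 16.23 servings → $17.86.
spinach + broccoli with both tight: 2.444 servings and 2.351 servings → $4.53.
spinach + strawberries with both tight: 3.008 servings and 3.2 servings → $5.48.
broccoli + strawberries: the both-tight solution has a negative serving — not a feasible corner.
So the least-cost plan costs $4.53.

$4.53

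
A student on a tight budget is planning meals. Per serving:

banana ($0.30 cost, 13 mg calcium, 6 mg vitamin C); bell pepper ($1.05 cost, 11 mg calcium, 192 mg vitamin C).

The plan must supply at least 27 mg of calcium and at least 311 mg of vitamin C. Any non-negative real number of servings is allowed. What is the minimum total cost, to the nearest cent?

$1.89

The cheapest plan sits at a corner of the feasible region — with two constraints it uses at most two foods.
banana only: max(27/13, 311/6) = 51.83 servings → $15.55.
bell pepper only: max(27/11, 311/192) = 2.455 servings → $2.58.
banana + bell pepper with both tight: 0.7255 servings and 1.597 servings → $1.89.
So the least-cost plan costs $1.89.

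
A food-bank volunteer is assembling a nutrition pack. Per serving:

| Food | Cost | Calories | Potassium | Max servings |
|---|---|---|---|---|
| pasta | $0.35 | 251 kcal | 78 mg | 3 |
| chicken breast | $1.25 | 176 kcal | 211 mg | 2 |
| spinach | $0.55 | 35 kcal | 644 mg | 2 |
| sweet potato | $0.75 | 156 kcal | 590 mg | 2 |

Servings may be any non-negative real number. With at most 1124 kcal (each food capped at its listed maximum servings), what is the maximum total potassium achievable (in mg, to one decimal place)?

3011.2 mg

Potassium per kcal: spinach 18.4, sweet potato 3.782, chicken breast 1.199, pasta 0.3108.
Take 2 servings of spinach: uses 70 kcal, +1288.0 mg potassium (running total 1288.0 mg).
Take 2 servings of sweet potato: uses 312 kcal, +1180.0 mg potassium (running total 2468.0 mg).
Take 2 servings of chicken breast: uses 352 kcal, +422.0 mg potassium (running total 2890.0 mg).
Take 1.554 servings of pasta: uses 390 kcal, +121.2 mg potassium (running total 3011.2 mg).
Greedy by best ratio exhausts the calories allowance optimally: 3011.2 mg.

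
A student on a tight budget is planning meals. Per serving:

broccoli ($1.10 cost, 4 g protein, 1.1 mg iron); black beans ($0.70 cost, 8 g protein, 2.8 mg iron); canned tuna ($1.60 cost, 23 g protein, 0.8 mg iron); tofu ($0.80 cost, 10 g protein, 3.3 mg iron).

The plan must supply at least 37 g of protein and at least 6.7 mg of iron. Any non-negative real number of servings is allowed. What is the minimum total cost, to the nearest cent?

Compare the cost at each extreme point of the feasible region.
broccoli only: max(37/4, 6.7/1.1) = 9.25 servings → $10.18.
black beans only: max(37/8, 6.7/2.8) = 4.625 servings → $3.24.
canned tuna only: max(37/23, 6.7/0.8) = 8.375 servings → $13.40.
tofu only: max(37/10, 6.7/3.3) = 3.7 servings → $2.96.
broccoli + black beans: the both-tight solution has a negative serving — not a feasible corner.
broccoli + canned tuna with both tight: 5.633 servings and 0.629 servings → $7.20.
broccoli + tofu: intersection lies outside the first quadrant.
black beans + canned tuna with both tight: 2.147 servings and 0.8621 servings → $2.88.
black beans + tofu with both targets exact would need a negative amount; discard.
canned tuna + tofu with both tight: 0.8115 servings and 1.834 servings → $2.77.
So the least-cost plan costs $2.77.

$2.77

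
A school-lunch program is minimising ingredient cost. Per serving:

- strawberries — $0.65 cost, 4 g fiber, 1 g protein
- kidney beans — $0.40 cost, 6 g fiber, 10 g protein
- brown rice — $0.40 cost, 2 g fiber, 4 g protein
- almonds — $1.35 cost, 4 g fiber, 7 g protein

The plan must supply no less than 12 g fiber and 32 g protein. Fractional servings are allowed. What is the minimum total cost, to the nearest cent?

strawberries only: max(12/4, 32/1) = 32 servings → $20.80.
kidney beans only: max(12/6, 32/10) = 3.2 servings → $1.28.
brown rice only: max(12/2, 32/4) = 8 servings → $3.20.
almonds only: max(12/4, 32/7) = 4.571 servings → $6.17.
strawberries + kidney beans: the both-tight solution has a negative serving — not a feasible corner.
strawberries + brown rice with both targets exact would need a negative amount; discard.
strawberries + almonds: the both-tight solution has a negative serving — not a feasible corner.
kidney beans + brown rice: the both-tight solution has a negative serving — not a feasible corner.
kidney beans + almonds: the both-tight solution has a negative serving — not a feasible corner.
brown rice + almonds: intersection lies outside the first quadrant.
Cheapest feasible corner: $1.28.

$1.28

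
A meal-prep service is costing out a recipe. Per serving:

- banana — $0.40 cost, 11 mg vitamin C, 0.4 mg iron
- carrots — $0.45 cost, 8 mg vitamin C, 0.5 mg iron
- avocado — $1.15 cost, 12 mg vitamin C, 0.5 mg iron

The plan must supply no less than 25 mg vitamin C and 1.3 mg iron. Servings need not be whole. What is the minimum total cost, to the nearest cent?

$1.21

Check every corner: each single food scaled to meet both minima, and each pair solved so both constraints bind.
banana only: max(25/11, 1.3/0.4) = 3.25 servings → $1.30.
carrots only: max(25/8, 1.3/0.5) = 3.125 servings → $1.41.
avocado only: max(25/12, 1.3/0.5) = 2.6 servings → $2.99.
banana + carrots with both tight: 0.913 servings and 1.87 servings → $1.21.
banana + avocado: intersection lies outside the first quadrant.
carrots + avocado with both tight: 1.55 servings and 1.05 servings → $1.91.
So the least-cost plan costs $1.21.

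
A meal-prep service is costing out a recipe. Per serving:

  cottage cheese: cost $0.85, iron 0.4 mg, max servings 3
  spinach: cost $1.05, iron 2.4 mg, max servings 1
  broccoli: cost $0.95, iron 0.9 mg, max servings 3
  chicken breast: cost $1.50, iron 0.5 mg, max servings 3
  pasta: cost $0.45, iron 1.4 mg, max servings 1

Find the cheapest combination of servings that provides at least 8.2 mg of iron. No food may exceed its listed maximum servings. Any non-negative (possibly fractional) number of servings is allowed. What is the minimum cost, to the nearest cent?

$8.40

Cost per mg of iron: pasta $0.3214, spinach $0.4375, broccoli $1.0556, cottage cheese $2.1250, chicken breast $3.0000.
Take 1 serving of pasta: +1.4 mg iron for $0.45 (total $0.45, still need 6.8 mg).
Take 1 serving of spinach: +2.4 mg iron for $1.05 (total $1.50, still need 4.4 mg).
Take 3 servings of broccoli: +2.7 mg iron for $2.85 (total $4.35, still need 1.7 mg).
Take 3 servings of cottage cheese: +1.2 mg iron for $2.55 (total $6.90, still need 0.5 mg).
Take 1 serving of chicken breast: +0.5 mg iron for $1.50 (total $8.40, still need 0.0 mg).
Greedy by cheapest-per-mg is optimal for a single linear constraint, so the minimum cost is $8.40.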